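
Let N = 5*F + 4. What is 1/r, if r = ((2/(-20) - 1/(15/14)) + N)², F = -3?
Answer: 900/130321 ≈ 0.0069060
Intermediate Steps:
N = -11 (N = 5*(-3) + 4 = -15 + 4 = -11)
r = 130321/900 (r = ((2/(-20) - 1/(15/14)) - 11)² = ((2*(-1/20) - 1/(15*(1/14))) - 11)² = ((-⅒ - 1/15/14) - 11)² = ((-⅒ - 1*14/15) - 11)² = ((-⅒ - 14/15) - 11)² = (-31/30 - 11)² = (-361/30)² = 130321/900 ≈ 144.80)
1/r = 1/(130321/900) = 900/130321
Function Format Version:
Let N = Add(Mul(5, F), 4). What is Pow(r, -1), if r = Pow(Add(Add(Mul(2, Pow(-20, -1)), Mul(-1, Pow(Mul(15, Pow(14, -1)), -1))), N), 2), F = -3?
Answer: Rational(900, 130321) ≈ 0.0069060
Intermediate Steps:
N = -11 (N = Add(Mul(5, -3), 4) = Add(-15, 4) = -11)
r = Rational(130321, 900) (r = Pow(Add(Add(Mul(2, Pow(-20, -1)), Mul(-1, Pow(Mul(15, Pow(14, -1)), -1))), -11), 2) = Pow(Add(Add(Mul(2, Rational(-1, 20)), Mul(-1, Pow(Mul(15, Rational(1, 14)), -1))), -11), 2) = Pow(Add(Add(Rational(-1, 10), Mul(-1, Pow(Rational(15, 14), -1))), -11), 2) = Pow(Add(Add(Rational(-1, 10), Mul(-1, Rational(14, 15))), -11), 2) = Pow(Add(Add(Rational(-1, 10), Rational(-14, 15)), -11), 2) = Pow(Add(Rational(-31, 30), -11), 2) = Pow(Rational(-361, 30), 2) = Rational(130321, 900) ≈ 144.80)
Pow(r, -1) = Pow(Rational(130321, 900), -1) = Rational(900, 130321)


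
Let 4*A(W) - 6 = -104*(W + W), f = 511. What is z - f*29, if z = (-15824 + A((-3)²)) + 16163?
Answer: -29893/2 ≈ -14947.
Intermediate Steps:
A(W) = 3/2 - 52*W (A(W) = 3/2 + (-104*(W + W))/4 = 3/2 + (-208*W)/4 = 3/2 - 52*W)
z = -255/2 (z = (-15824 + (3/2 - 52*(-3)²)) + 16163 = (-15824 + (3/2 - 52*9)) + 16163 = (-15824 + (3/2 - 468)) + 16163 = (-15824 - 933/2) + 16163 = -32581/2 + 16163 = -255/2 ≈ -127.50)
z - f*29 = -255/2 - 511*29 = -255/2 - 1*14819 = -255/2 - 14819 = -29893/2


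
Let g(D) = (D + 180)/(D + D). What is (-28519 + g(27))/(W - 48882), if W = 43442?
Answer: 171091/32640 ≈ 5.2418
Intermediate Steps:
g(D) = (180 + D)/(2*D) (g(D) = (180 + D)/((2*D)) = (180 + D)*(1/(2*D)) = (180 + D)/(2*D))
(-28519 + g(27))/(W - 48882) = (-28519 + (½)*(180 + 27)/27)/(43442 - 48882) = (-28519 + (½)*(1/27)*207)/(-5440) = (-28519 + 23/6)*(-1/5440) = -171091/6*(-1/5440) = 171091/32640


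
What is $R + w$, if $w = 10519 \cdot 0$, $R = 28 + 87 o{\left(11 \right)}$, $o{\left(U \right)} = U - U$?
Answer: $28$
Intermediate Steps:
$o{\left(U \right)} = 0$
$R = 28$ ($R = 28 + 87 \cdot 0 = 28 + 0 = 28$)
$w = 0$
$R + w = 28 + 0 = 28$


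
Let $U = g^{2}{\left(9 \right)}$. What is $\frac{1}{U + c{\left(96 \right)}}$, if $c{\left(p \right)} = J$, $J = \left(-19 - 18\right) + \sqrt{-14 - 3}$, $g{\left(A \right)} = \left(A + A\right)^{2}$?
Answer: $\frac{104939}{11012193738} - \frac{i \sqrt{17}}{11012193738} \approx 9.5294 \cdot 10^{-6} - 3.7441 \cdot 10^{-10} i$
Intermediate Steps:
$g{\left(A \right)} = 4 A^{2}$ ($g{\left(A \right)} = \left(2 A\right)^{2} = 4 A^{2}$)
$J = -37 + i \sqrt{17}$ ($J = -37 + \sqrt{-17} = -37 + i \sqrt{17} \approx -37.0 + 4.1231 i$)
$c{\left(p \right)} = -37 + i \sqrt{17}$
$U = 104976$ ($U = \left(4 \cdot 9^{2}\right)^{2} = \left(4 \cdot 81\right)^{2} = 324^{2} = 104976$)
$\frac{1}{U + c{\left(96 \right)}} = \frac{1}{104976 - \left(37 - i \sqrt{17}\right)} = \frac{1}{104939 + i \sqrt{17}}$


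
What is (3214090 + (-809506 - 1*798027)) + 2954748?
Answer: 4561305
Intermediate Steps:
(3214090 + (-809506 - 1*798027)) + 2954748 = (3214090 + (-809506 - 798027)) + 2954748 = (3214090 - 1607533) + 2954748 = 1606557 + 2954748 = 4561305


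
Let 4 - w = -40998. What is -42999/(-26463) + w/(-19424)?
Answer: -41637225/85669552 ≈ -0.48602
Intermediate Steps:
w = 41002 (w = 4 - 1*(-40998) = 4 + 40998 = 41002)
-42999/(-26463) + w/(-19424) = -42999/(-26463) + 41002/(-19424) = -42999*(-1/26463) + 41002*(-1/19424) = 14333/8821 - 20501/9712 = -41637225/85669552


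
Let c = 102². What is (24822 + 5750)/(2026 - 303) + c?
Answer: 17956664/1723 ≈ 10422.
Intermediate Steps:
c = 10404
(24822 + 5750)/(2026 - 303) + c = (24822 + 5750)/(2026 - 303) + 10404 = 30572/1723 + 10404 = 17956664/1723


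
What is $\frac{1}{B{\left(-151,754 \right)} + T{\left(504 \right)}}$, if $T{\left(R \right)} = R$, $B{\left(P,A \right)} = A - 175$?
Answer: $\frac{1}{1083} \approx 0.00092336$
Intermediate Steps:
$B{\left(P,A \right)} = -175 + A$ ($B{\left(P,A \right)} = A - 175 = -175 + A$)
$\frac{1}{B{\left(-151,754 \right)} + T{\left(504 \right)}} = \frac{1}{\left(-175 + 754\right) + 504} = \frac{1}{579 + 504} = \frac{1}{1083}$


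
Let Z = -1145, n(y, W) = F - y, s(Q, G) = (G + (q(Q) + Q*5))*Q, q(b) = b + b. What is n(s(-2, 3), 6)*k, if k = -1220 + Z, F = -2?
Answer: 56760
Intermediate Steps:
q(b) = 2*b
s(Q, G) = Q*(G + 7*Q) (s(Q, G) = (G + (2*Q + Q*5))*Q = (G + (2*Q + 5*Q))*Q = (G + 7*Q)*Q = Q*(G + 7*Q))
n(y, W) = -2 - y
k = -2365 (k = -1220 - 1145 = -2365)
n(s(-2, 3), 6)*k = (-2 - (-2)*(3 + 7*(-2)))*(-2365) = (-2 - (-2)*(3 - 14))*(-2365) = (-2 - (-2)*(-11))*(-2365) = (-2 - 1*22)*(-2365) = (-2 - 22)*(-2365) = -24*(-2365) = 56760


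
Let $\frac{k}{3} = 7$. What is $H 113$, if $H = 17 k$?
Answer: $40341$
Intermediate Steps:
$k = 21$ ($k = 3 \cdot 7 = 21$)
$H = 357$ ($H = 17 \cdot 21 = 357$)
$H 113 = 357 \cdot 113 = 40341$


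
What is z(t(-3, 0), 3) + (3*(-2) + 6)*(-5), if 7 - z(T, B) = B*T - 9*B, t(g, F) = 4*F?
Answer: 34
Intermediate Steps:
z(T, B) = 7 + 9*B - B*T (z(T, B) = 7 - (B*T - 9*B) = 7 - (-9*B + B*T) = 7 + (9*B - B*T) = 7 + 9*B - B*T)
z(t(-3, 0), 3) + (3*(-2) + 6)*(-5) = (7 + 9*3 - 1*3*4*0) + (3*(-2) + 6)*(-5) = (7 + 27 - 1*3*0) + (-6 + 6)*(-5) = (7 + 27 + 0) + 0*(-5) = 34 + 0 = 34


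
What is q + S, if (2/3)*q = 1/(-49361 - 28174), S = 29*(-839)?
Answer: -1257669391/51690 ≈ -24331.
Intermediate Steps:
S = -24331
q = -1/51690 (q = 3/(2*(-49361 - 28174)) = (3/2)/(-77535) = (3/2)*(-1/77535) = -1/51690 ≈ -1.9346e-5)
q + S = -1/51690 - 24331 = -1257669391/51690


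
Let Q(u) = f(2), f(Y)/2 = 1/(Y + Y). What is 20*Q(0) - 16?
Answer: -6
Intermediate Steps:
f(Y) = 1/Y (f(Y) = 2/(Y + Y) = 2/((2*Y)) = 2*(1/(2*Y)) = 1/Y)
Q(u) = ½ (Q(u) = 1/2 = ½)
20*Q(0) - 16 = 20*(½) - 16 = 10 - 16 = -6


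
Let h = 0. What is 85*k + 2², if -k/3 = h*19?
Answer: 4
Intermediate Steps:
k = 0 (k = -0*19 = -3*0 = 0)
85*k + 2² = 85*0 + 2² = 0 + 4 = 4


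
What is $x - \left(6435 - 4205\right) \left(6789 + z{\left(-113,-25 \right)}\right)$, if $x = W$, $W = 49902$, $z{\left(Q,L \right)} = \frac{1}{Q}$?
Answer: $- \frac{1705118954}{113} \approx -1.509 \cdot 10^{7}$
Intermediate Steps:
$x = 49902$
$x - \left(6435 - 4205\right) \left(6789 + z{\left(-113,-25 \right)}\right) = 49902 - \left(6435 - 4205\right) \left(6789 + \frac{1}{-113}\right) = 49902 - 2230 \left(6789 - \frac{1}{113}\right) = 49902 - 2230 \cdot \frac{767156}{113} = 49902 - \frac{1710757880}{113} = - \frac{1705118954}{113}$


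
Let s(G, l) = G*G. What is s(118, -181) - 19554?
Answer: -5630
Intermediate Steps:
s(G, l) = G²
s(118, -181) - 19554 = 118² - 19554 = 13924 - 19554 = -5630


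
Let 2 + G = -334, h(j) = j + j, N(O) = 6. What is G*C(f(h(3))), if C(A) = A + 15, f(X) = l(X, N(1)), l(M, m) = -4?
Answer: -3696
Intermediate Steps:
h(j) = 2*j
f(X) = -4
G = -336 (G = -2 - 334 = -336)
C(A) = 15 + A
G*C(f(h(3))) = -336*(15 - 4) = -336*11 = -3696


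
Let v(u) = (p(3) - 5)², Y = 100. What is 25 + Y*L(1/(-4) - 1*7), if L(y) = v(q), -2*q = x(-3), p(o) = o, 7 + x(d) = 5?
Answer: 425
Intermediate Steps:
x(d) = -2 (x(d) = -7 + 5 = -2)
q = 1 (q = -½*(-2) = 1)
v(u) = 4 (v(u) = (3 - 5)² = (-2)² = 4)
L(y) = 4
25 + Y*L(1/(-4) - 1*7) = 25 + 100*4 = 25 + 400 = 425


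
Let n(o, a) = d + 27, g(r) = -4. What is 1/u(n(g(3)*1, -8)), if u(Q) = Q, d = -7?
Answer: 1/20 ≈ 0.050000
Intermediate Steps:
n(o, a) = 20 (n(o, a) = -7 + 27 = 20)
1/u(n(g(3)*1, -8)) = 1/20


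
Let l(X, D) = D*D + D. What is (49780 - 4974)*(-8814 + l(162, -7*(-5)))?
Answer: -338464524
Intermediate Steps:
l(X, D) = D + D² (l(X, D) = D² + D = D + D²)
(49780 - 4974)*(-8814 + l(162, -7*(-5))) = (49780 - 4974)*(-8814 + (-7*(-5))*(1 - 7*(-5))) = 44806*(-8814 + 35*(1 + 35)) = 44806*(-8814 + 35*36) = 44806*(-8814 + 1260) = 44806*(-7554) = -338464524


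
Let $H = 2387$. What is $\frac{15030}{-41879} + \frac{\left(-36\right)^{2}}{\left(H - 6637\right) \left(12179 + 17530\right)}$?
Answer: $- \frac{105432829038}{293765480375} \approx -0.3589$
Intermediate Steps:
$\frac{15030}{-41879} + \frac{\left(-36\right)^{2}}{\left(H - 6637\right) \left(12179 + 17530\right)} = \frac{15030}{-41879} + \frac{\left(-36\right)^{2}}{\left(2387 - 6637\right) \left(12179 + 17530\right)} = 15030 \left(- \frac{1}{41879}\right) + \frac{1296}{\left(-4250\right) 29709} = - \frac{15030}{41879} + \frac{1296}{-126263250} = - \frac{15030}{41879} + 1296 \left(- \frac{1}{126263250}\right) = - \frac{15030}{41879} - \frac{72}{7014625} = - \frac{105432829038}{293765480375}$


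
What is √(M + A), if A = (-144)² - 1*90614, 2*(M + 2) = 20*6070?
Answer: 6*I*√255 ≈ 95.812*I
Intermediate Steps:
M = 60698 (M = -2 + (20*6070)/2 = -2 + (½)*121400 = -2 + 60700 = 60698)
A = -69878 (A = 20736 - 90614 = -69878)
√(M + A) = √(60698 - 69878) = √(-9180) = 6*I*√255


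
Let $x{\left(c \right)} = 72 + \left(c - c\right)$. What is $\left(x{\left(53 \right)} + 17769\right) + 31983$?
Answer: $49824$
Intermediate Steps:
$x{\left(c \right)} = 72$ ($x{\left(c \right)} = 72 + 0 = 72$)
$\left(x{\left(53 \right)} + 17769\right) + 31983 = \left(72 + 17769\right) + 31983 = 17841 + 31983 = 49824$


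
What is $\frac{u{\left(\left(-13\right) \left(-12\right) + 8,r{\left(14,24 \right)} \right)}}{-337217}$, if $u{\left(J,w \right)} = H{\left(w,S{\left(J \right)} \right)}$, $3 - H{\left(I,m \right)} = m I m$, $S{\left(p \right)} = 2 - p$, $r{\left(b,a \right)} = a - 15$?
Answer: $\frac{236193}{337217} \approx 0.70042$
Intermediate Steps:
$r{\left(b,a \right)} = -15 + a$
$H{\left(I,m \right)} = 3 - I m^{2}$ ($H{\left(I,m \right)} = 3 - m I m = 3 - I m m = 3 - I m^{2}$)
$u{\left(J,w \right)} = 3 - w \left(2 - J\right)^{2}$
$\frac{u{\left(\left(-13\right) \left(-12\right) + 8,r{\left(14,24 \right)} \right)}}{-337217} = \frac{3 - \left(-15 + 24\right) \left(-2 + \left(\left(-13\right) \left(-12\right) + 8\right)\right)^{2}}{-337217} = \left(3 - 9 \left(-2 + \left(156 + 8\right)\right)^{2}\right) \left(- \frac{1}{337217}\right) = \left(3 - 9 \left(-2 + 164\right)^{2}\right) \left(- \frac{1}{337217}\right) = \left(3 - 9 \cdot 162^{2}\right) \left(- \frac{1}{337217}\right) = \left(3 - 9 \cdot 26244\right) \left(- \frac{1}{337217}\right) = \left(3 - 236196\right) \left(- \frac{1}{337217}\right) = \left(-236193\right) \left(- \frac{1}{337217}\right) = \frac{236193}{337217}$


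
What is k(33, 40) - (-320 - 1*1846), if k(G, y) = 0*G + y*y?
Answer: 3766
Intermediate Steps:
k(G, y) = y² (k(G, y) = 0 + y² = y²)
k(33, 40) - (-320 - 1*1846) = 40² - (-320 - 1*1846) = 1600 - (-320 - 1846) = 1600 - 1*(-2166) = 1600 + 2166 = 3766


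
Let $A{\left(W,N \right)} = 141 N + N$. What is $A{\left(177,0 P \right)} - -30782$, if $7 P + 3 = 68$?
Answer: $30782$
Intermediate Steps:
$P = \frac{65}{7}$ ($P = - \frac{3}{7} + \frac{1}{7} \cdot 68 = - \frac{3}{7} + \frac{68}{7} = \frac{65}{7} \approx 9.2857$)
$A{\left(W,N \right)} = 142 N$
$A{\left(177,0 P \right)} - -30782 = 142 \cdot 0 \cdot \frac{65}{7} - -30782 = 142 \cdot 0 + 30782 = 0 + 30782 = 30782$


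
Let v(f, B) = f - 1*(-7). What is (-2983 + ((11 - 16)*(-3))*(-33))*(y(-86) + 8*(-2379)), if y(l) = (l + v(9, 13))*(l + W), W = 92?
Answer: 67654056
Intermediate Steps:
v(f, B) = 7 + f (v(f, B) = f + 7 = 7 + f)
y(l) = (16 + l)*(92 + l) (y(l) = (l + (7 + 9))*(l + 92) = (l + 16)*(92 + l) = (16 + l)*(92 + l))
(-2983 + ((11 - 16)*(-3))*(-33))*(y(-86) + 8*(-2379)) = (-2983 + ((11 - 16)*(-3))*(-33))*((1472 + (-86)**2 + 108*(-86)) + 8*(-2379)) = (-2983 - 5*(-3)*(-33))*((1472 + 7396 - 9288) - 19032) = (-2983 + 15*(-33))*(-420 - 19032) = (-2983 - 495)*(-19452) = -3478*(-19452) = 67654056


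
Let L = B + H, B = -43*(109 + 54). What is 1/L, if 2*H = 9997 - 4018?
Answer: -2/8039 ≈ -0.00024879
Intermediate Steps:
B = -7009 (B = -43*163 = -7009)
H = 5979/2 (H = (9997 - 4018)/2 = (½)*5979 = 5979/2 ≈ 2989.5)
L = -8039/2 (L = -7009 + 5979/2 = -8039/2 ≈ -4019.5)
1/L = 1/(-8039/2) = -2/8039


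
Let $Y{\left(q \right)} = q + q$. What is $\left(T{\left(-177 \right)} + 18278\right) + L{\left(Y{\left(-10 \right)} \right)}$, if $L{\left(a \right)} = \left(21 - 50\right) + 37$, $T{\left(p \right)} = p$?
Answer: $18109$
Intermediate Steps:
$Y{\left(q \right)} = 2 q$
$L{\left(a \right)} = 8$ ($L{\left(a \right)} = -29 + 37 = 8$)
$\left(T{\left(-177 \right)} + 18278\right) + L{\left(Y{\left(-10 \right)} \right)} = \left(-177 + 18278\right) + 8 = 18101 + 8 = 18109$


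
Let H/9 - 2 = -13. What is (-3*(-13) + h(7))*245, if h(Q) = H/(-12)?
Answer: 46305/4 ≈ 11576.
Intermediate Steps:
H = -99 (H = 18 + 9*(-13) = 18 - 117 = -99)
h(Q) = 33/4 (h(Q) = -99/(-12) = -99*(-1/12) = 33/4)
(-3*(-13) + h(7))*245 = (-3*(-13) + 33/4)*245 = (39 + 33/4)*245 = (189/4)*245 = 46305/4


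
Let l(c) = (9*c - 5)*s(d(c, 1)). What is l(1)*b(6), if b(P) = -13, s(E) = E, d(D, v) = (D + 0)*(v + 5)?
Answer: -312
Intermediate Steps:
d(D, v) = D*(5 + v)
l(c) = 6*c*(-5 + 9*c) (l(c) = (9*c - 5)*(c*(5 + 1)) = (-5 + 9*c)*(c*6) = (-5 + 9*c)*(6*c) = 6*c*(-5 + 9*c))
l(1)*b(6) = (6*1*(-5 + 9*1))*(-13) = (6*1*(-5 + 9))*(-13) = (6*1*4)*(-13) = 24*(-13) = -312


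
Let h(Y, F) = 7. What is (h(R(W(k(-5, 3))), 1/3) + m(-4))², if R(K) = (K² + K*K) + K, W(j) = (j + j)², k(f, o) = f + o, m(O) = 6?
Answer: 169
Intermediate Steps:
W(j) = 4*j² (W(j) = (2*j)² = 4*j²)
R(K) = K + 2*K² (R(K) = (K² + K²) + K = 2*K² + K = K + 2*K²)
(h(R(W(k(-5, 3))), 1/3) + m(-4))² = (7 + 6)² = 13² = 169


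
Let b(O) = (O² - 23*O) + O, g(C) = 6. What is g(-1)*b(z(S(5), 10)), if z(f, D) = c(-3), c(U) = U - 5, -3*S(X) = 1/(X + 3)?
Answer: 1440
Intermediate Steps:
S(X) = -1/(3*(3 + X)) (S(X) = -1/(3*(X + 3)) = -1/(3*(3 + X)))
c(U) = -5 + U
z(f, D) = -8 (z(f, D) = -5 - 3 = -8)
b(O) = O² - 22*O
g(-1)*b(z(S(5), 10)) = 6*(-8*(-22 - 8)) = 6*(-8*(-30)) = 6*240 = 1440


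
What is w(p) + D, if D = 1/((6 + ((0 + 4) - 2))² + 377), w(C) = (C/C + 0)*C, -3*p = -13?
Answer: 1912/441 ≈ 4.3356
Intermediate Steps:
p = 13/3 (p = -⅓*(-13) = 13/3 ≈ 4.3333)
w(C) = C (w(C) = (1 + 0)*C = 1*C = C)
D = 1/441 (D = 1/((6 + (4 - 2))² + 377) = 1/((6 + 2)² + 377) = 1/(8² + 377) = 1/(64 + 377) = 1/441 ≈ 0.0022676)
w(p) + D = 13/3 + 1/441 = 1912/441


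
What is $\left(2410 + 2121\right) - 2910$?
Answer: $1621$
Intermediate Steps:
$\left(2410 + 2121\right) - 2910 = 4531 - 2910 = 1621$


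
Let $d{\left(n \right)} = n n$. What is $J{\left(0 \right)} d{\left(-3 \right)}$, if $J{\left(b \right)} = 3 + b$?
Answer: $27$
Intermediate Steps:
$d{\left(n \right)} = n^{2}$
$J{\left(0 \right)} d{\left(-3 \right)} = \left(3 + 0\right) \left(-3\right)^{2} = 3 \cdot 9 = 27$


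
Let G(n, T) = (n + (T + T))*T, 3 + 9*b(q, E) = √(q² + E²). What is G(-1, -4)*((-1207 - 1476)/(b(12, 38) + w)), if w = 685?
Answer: -669572163/4746082 + 217323*√397/4746082 ≈ -140.17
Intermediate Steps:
b(q, E) = -⅓ + √(E² + q²)/9 (b(q, E) = -⅓ + √(q² + E²)/9 = -⅓ + √(E² + q²)/9)
G(n, T) = T*(n + 2*T) (G(n, T) = (n + 2*T)*T = T*(n + 2*T))
G(-1, -4)*((-1207 - 1476)/(b(12, 38) + w)) = (-4*(-1 + 2*(-4)))*((-1207 - 1476)/((-⅓ + √(38² + 12²)/9) + 685)) = (-4*(-1 - 8))*(-2683/((-⅓ + √(1444 + 144)/9) + 685)) = (-4*(-9))*(-2683/((-⅓ + √1588/9) + 685)) = 36*(-2683/((-⅓ + (2*√397)/9) + 685)) = 36*(-2683/((-⅓ + 2*√397/9) + 685)) = 36*(-2683/(2054/3 + 2*√397/9)) = -96588/(2054/3 + 2*√397/9)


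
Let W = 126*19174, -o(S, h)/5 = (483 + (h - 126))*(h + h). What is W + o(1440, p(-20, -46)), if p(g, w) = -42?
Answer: 2548224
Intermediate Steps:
o(S, h) = -10*h*(357 + h) (o(S, h) = -5*(483 + (h - 126))*(h + h) = -5*(483 + (-126 + h))*2*h = -5*(357 + h)*2*h = -10*h*(357 + h))
W = 2415924
W + o(1440, p(-20, -46)) = 2415924 - 10*(-42)*(357 - 42) = 2415924 - 10*(-42)*315 = 2415924 + 132300 = 2548224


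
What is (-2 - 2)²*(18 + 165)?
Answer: 2928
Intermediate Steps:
(-2 - 2)²*(18 + 165) = (-4)²*183 = 16*183 = 2928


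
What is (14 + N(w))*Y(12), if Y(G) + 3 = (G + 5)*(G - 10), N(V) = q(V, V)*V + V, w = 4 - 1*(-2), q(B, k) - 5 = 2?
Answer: 1922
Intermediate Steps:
q(B, k) = 7 (q(B, k) = 5 + 2 = 7)
w = 6 (w = 4 + 2 = 6)
N(V) = 8*V (N(V) = 7*V + V = 8*V)
Y(G) = -3 + (-10 + G)*(5 + G) (Y(G) = -3 + (G + 5)*(G - 10) = -3 + (5 + G)*(-10 + G) = -3 + (-10 + G)*(5 + G))
(14 + N(w))*Y(12) = (14 + 8*6)*(-53 + 12² - 5*12) = (14 + 48)*(-53 + 144 - 60) = 62*31 = 1922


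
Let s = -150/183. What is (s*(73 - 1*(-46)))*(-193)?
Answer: 1148350/61 ≈ 18825.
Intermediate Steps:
s = -50/61 (s = -150*1/183 = -50/61 ≈ -0.81967)
(s*(73 - 1*(-46)))*(-193) = -50*(73 - 1*(-46))/61*(-193) = -50*(73 + 46)/61*(-193) = -50/61*119*(-193) = -5950/61*(-193) = 1148350/61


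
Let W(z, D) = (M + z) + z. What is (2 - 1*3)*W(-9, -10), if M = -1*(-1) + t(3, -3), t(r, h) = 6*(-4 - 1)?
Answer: 47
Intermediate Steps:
t(r, h) = -30 (t(r, h) = 6*(-5) = -30)
M = -29 (M = -1*(-1) - 30 = 1 - 30 = -29)
W(z, D) = -29 + 2*z (W(z, D) = (-29 + z) + z = -29 + 2*z)
(2 - 1*3)*W(-9, -10) = (2 - 1*3)*(-29 + 2*(-9)) = (2 - 3)*(-29 - 18) = -1*(-47) = 47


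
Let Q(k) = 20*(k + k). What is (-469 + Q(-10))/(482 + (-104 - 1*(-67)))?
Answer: -869/445 ≈ -1.9528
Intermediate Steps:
Q(k) = 40*k (Q(k) = 20*(2*k) = 40*k)
(-469 + Q(-10))/(482 + (-104 - 1*(-67))) = (-469 + 40*(-10))/(482 + (-104 - 1*(-67))) = (-469 - 400)/(482 + (-104 + 67)) = -869/(482 - 37) = -869/445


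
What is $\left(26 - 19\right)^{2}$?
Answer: $49$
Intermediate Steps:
$\left(26 - 19\right)^{2} = 7^{2} = 49$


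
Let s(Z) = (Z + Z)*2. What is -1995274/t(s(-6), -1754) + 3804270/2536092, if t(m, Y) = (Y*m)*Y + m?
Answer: 1323860325423/866925572396 ≈ 1.5271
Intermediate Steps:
s(Z) = 4*Z (s(Z) = (2*Z)*2 = 4*Z)
t(m, Y) = m + m*Y² (t(m, Y) = m*Y² + m = m + m*Y²)
-1995274/t(s(-6), -1754) + 3804270/2536092 = -1995274*(-1/(24*(1 + (-1754)²))) + 3804270/2536092 = -1995274*(-1/(24*(1 + 3076516))) + 3804270*(1/2536092) = -1995274/((-24*3076517)) + 634045/422682 = -1995274/(-73836408) + 634045/422682 = -1995274*(-1/73836408) + 634045/422682 = 997637/36918204 + 634045/422682 = 1323860325423/866925572396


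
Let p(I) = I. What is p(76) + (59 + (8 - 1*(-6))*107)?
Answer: 1633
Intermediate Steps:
p(76) + (59 + (8 - 1*(-6))*107) = 76 + (59 + (8 - 1*(-6))*107) = 76 + (59 + (8 + 6)*107) = 76 + (59 + 14*107) = 76 + (59 + 1498) = 76 + 1557 = 1633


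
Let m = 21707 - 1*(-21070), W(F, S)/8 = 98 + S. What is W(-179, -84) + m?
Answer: 42889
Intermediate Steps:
W(F, S) = 784 + 8*S (W(F, S) = 8*(98 + S) = 784 + 8*S)
m = 42777 (m = 21707 + 21070 = 42777)
W(-179, -84) + m = (784 + 8*(-84)) + 42777 = (784 - 672) + 42777 = 112 + 42777 = 42889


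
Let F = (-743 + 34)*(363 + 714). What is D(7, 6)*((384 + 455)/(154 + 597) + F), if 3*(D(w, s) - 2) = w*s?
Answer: -9175320064/751 ≈ -1.2217e+7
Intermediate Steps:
D(w, s) = 2 + s*w/3 (D(w, s) = 2 + (w*s)/3 = 2 + (s*w)/3 = 2 + s*w/3)
F = -763593 (F = -709*1077 = -763593)
D(7, 6)*((384 + 455)/(154 + 597) + F) = (2 + (⅓)*6*7)*((384 + 455)/(154 + 597) - 763593) = (2 + 14)*(839/751 - 763593) = 16*(839*(1/751) - 763593) = 16*(839/751 - 763593) = 16*(-573457504/751) = -9175320064/751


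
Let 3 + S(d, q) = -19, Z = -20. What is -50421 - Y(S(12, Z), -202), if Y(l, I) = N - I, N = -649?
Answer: -49974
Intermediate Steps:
S(d, q) = -22 (S(d, q) = -3 - 19 = -22)
Y(l, I) = -649 - I
-50421 - Y(S(12, Z), -202) = -50421 - (-649 - 1*(-202)) = -50421 - (-649 + 202) = -50421 - 1*(-447) = -50421 + 447 = -49974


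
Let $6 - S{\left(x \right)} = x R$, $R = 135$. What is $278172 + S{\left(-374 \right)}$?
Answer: $328668$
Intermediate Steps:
$S{\left(x \right)} = 6 - 135 x$ ($S{\left(x \right)} = 6 - x 135 = 6 - 135 x$)
$278172 + S{\left(-374 \right)} = 278172 + \left(6 - -50490\right) = 278172 + \left(6 + 50490\right) = 278172 + 50496 = 328668$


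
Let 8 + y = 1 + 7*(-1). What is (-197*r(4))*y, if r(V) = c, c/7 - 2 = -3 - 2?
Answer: -57918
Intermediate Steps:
c = -21 (c = 14 + 7*(-3 - 2) = 14 + 7*(-5) = 14 - 35 = -21)
r(V) = -21
y = -14 (y = -8 + (1 + 7*(-1)) = -8 + (1 - 7) = -8 - 6 = -14)
(-197*r(4))*y = -197*(-21)*(-14) = 4137*(-14) = -57918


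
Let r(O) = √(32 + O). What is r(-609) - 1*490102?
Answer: -490102 + I*√577 ≈ -4.901e+5 + 24.021*I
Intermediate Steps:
r(-609) - 1*490102 = √(32 - 609) - 1*490102 = √(-577) - 490102 = I*√577 - 490102 = -490102 + I*√577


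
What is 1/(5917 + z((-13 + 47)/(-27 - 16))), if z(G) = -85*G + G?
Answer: 43/257287 ≈ 0.00016713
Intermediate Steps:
z(G) = -84*G
1/(5917 + z((-13 + 47)/(-27 - 16))) = 1/(5917 - 84*(-13 + 47)/(-27 - 16)) = 1/(5917 - 2856/(-43)) = 1/(5917 - 2856*(-1)/43) = 1/(5917 - 84*(-34/43)) = 1/(5917 + 2856/43) = 1/(257287/43) = 43/257287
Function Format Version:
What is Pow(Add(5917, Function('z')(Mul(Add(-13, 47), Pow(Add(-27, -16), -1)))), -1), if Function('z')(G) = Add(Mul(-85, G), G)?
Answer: Rational(43, 257287) ≈ 0.00016713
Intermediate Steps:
Function('z')(G) = Mul(-84, G)
Pow(Add(5917, Function('z')(Mul(Add(-13, 47), Pow(Add(-27, -16), -1)))), -1) = Pow(Add(5917, Mul(-84, Mul(Add(-13, 47), Pow(Add(-27, -16), -1)))), -1) = Pow(Add(5917, Mul(-84, Mul(34, Pow(-43, -1)))), -1) = Pow(Add(5917, Mul(-84, Mul(34, Rational(-1, 43)))), -1) = Pow(Add(5917, Mul(-84, Rational(-34, 43))), -1) = Pow(Add(5917, Rational(2856, 43)), -1) = Pow(Rational(257287, 43), -1) = Rational(43, 257287)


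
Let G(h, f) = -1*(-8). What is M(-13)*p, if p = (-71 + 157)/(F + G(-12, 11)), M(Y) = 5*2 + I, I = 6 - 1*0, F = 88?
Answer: 43/3 ≈ 14.333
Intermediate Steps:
I = 6 (I = 6 + 0 = 6)
G(h, f) = 8
M(Y) = 16 (M(Y) = 5*2 + 6 = 10 + 6 = 16)
p = 43/48 (p = (-71 + 157)/(88 + 8) = 86/96 = 86*(1/96) = 43/48 ≈ 0.89583)
M(-13)*p = 16*(43/48) = 43/3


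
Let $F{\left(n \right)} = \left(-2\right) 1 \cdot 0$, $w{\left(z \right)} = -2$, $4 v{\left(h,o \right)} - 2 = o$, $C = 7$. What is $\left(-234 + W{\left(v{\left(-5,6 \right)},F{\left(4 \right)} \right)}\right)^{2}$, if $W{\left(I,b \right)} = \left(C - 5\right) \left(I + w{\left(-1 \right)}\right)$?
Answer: $54756$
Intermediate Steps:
$v{\left(h,o \right)} = \frac{1}{2} + \frac{o}{4}$
$F{\left(n \right)} = 0$ ($F{\left(n \right)} = \left(-2\right) 0 = 0$)
$W{\left(I,b \right)} = -4 + 2 I$ ($W{\left(I,b \right)} = \left(7 - 5\right) \left(I - 2\right) = 2 \left(-2 + I\right) = -4 + 2 I$)
$\left(-234 + W{\left(v{\left(-5,6 \right)},F{\left(4 \right)} \right)}\right)^{2} = \left(-234 - \left(4 - 2 \left(\frac{1}{2} + \frac{1}{4} \cdot 6\right)\right)\right)^{2} = \left(-234 - \left(4 - 2 \left(\frac{1}{2} + \frac{3}{2}\right)\right)\right)^{2} = \left(-234 + \left(-4 + 2 \cdot 2\right)\right)^{2} = \left(-234 + \left(-4 + 4\right)\right)^{2} = \left(-234 + 0\right)^{2} = \left(-234\right)^{2} = 54756$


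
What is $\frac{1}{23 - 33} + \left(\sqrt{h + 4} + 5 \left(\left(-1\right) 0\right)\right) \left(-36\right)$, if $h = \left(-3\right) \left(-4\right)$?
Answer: $- \frac{1441}{10} \approx -144.1$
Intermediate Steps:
$h = 12$
$\frac{1}{23 - 33} + \left(\sqrt{h + 4} + 5 \left(\left(-1\right) 0\right)\right) \left(-36\right) = \frac{1}{23 - 33} + \left(\sqrt{12 + 4} + 5 \left(\left(-1\right) 0\right)\right) \left(-36\right) = \frac{1}{-10} + \left(\sqrt{16} + 5 \cdot 0\right) \left(-36\right) = - \frac{1}{10} + \left(4 + 0\right) \left(-36\right) = - \frac{1}{10} + 4 \left(-36\right) = - \frac{1}{10} - 144 = - \frac{1441}{10}$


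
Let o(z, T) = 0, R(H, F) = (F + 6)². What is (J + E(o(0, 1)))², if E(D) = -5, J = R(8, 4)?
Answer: 9025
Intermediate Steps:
R(H, F) = (6 + F)²
J = 100 (J = (6 + 4)² = 10² = 100)
(J + E(o(0, 1)))² = (100 - 5)² = 95² = 9025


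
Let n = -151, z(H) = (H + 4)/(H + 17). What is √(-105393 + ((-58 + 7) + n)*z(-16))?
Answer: 3*I*√11441 ≈ 320.89*I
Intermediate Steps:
z(H) = (4 + H)/(17 + H)
√(-105393 + ((-58 + 7) + n)*z(-16)) = √(-105393 + ((-58 + 7) - 151)*((4 - 16)/(17 - 16))) = √(-105393 + (-51 - 151)*(-12/1)) = √(-105393 - 202*(-12)) = √(-105393 + 2424) = √(-102969) = 3*I*√11441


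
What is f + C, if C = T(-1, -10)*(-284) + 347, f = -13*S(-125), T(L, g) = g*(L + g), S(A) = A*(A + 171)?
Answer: 43857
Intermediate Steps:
S(A) = A*(171 + A)
f = 74750 (f = -(-1625)*(171 - 125) = -(-1625)*46 = -13*(-5750) = 74750)
C = -30893 (C = -10*(-1 - 10)*(-284) + 347 = -10*(-11)*(-284) + 347 = 110*(-284) + 347 = -31240 + 347 = -30893)
f + C = 74750 - 30893 = 43857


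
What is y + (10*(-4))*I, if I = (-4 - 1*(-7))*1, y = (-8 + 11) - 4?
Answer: -121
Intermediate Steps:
y = -1 (y = 3 - 4 = -1)
I = 3 (I = (-4 + 7)*1 = 3*1 = 3)
y + (10*(-4))*I = -1 + (10*(-4))*3 = -1 - 40*3 = -1 - 120 = -121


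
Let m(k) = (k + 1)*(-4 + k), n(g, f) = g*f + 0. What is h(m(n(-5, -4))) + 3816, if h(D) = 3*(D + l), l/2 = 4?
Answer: 4848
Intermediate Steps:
l = 8 (l = 2*4 = 8)
n(g, f) = f*g (n(g, f) = f*g + 0 = f*g)
m(k) = (1 + k)*(-4 + k)
h(D) = 24 + 3*D (h(D) = 3*(D + 8) = 3*(8 + D) = 24 + 3*D)
h(m(n(-5, -4))) + 3816 = (24 + 3*(-4 + (-4*(-5))² - (-12)*(-5))) + 3816 = (24 + 3*(-4 + 20² - 3*20)) + 3816 = (24 + 3*(-4 + 400 - 60)) + 3816 = (24 + 3*336) + 3816 = (24 + 1008) + 3816 = 1032 + 3816 = 4848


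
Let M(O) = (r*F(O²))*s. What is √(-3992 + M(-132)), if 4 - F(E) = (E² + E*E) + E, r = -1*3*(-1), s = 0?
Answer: 2*I*√998 ≈ 63.182*I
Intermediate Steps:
r = 3 (r = -3*(-1) = 3)
F(E) = 4 - E - 2*E² (F(E) = 4 - ((E² + E*E) + E) = 4 - ((E² + E²) + E) = 4 - (2*E² + E) = 4 - (E + 2*E²) = 4 + (-E - 2*E²) = 4 - E - 2*E²)
M(O) = 0 (M(O) = (3*(4 - O² - 2*O⁴))*0 = (12 - 6*O⁴ - 3*O²)*0 = 0)
√(-3992 + M(-132)) = √(-3992 + 0) = √(-3992) = 2*I*√998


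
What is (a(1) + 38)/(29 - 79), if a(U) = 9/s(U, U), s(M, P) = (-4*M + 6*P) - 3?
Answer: -29/50 ≈ -0.58000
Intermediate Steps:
s(M, P) = -3 - 4*M + 6*P
a(U) = 9/(-3 + 2*U) (a(U) = 9/(-3 - 4*U + 6*U) = 9/(-3 + 2*U))
(a(1) + 38)/(29 - 79) = (9/(-3 + 2*1) + 38)/(29 - 79) = (9/(-3 + 2) + 38)/(-50) = (9/(-1) + 38)*(-1/50) = (9*(-1) + 38)*(-1/50) = (-9 + 38)*(-1/50) = 29*(-1/50) = -29/50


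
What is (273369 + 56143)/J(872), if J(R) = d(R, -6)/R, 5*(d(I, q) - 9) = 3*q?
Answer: 1436672320/27 ≈ 5.3210e+7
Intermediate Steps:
d(I, q) = 9 + 3*q/5 (d(I, q) = 9 + (3*q)/5 = 9 + 3*q/5)
J(R) = 27/(5*R) (J(R) = (9 + (3/5)*(-6))/R = (9 - 18/5)/R = 27/(5*R))
(273369 + 56143)/J(872) = (273369 + 56143)/(((27/5)/872)) = 329512/(((27/5)*(1/872))) = 329512/(27/4360) = 329512*(4360/27) = 1436672320/27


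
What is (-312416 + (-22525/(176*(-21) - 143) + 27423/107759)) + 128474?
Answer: -76091845001170/413686801 ≈ -1.8394e+5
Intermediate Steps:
(-312416 + (-22525/(176*(-21) - 143) + 27423/107759)) + 128474 = (-312416 + (-22525/(-3696 - 143) + 27423*(1/107759))) + 128474 = (-312416 + (-22525/(-3839) + 27423/107759)) + 128474 = (-312416 + (-22525*(-1/3839) + 27423/107759)) + 128474 = (-312416 + (22525/3839 + 27423/107759)) + 128474 = (-312416 + 2532548372/413686801) + 128474 = -129239843072844/413686801 + 128474 = -76091845001170/413686801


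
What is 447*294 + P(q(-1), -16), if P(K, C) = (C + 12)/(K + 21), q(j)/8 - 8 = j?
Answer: 10119182/77 ≈ 1.3142e+5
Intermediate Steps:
q(j) = 64 + 8*j
P(K, C) = (12 + C)/(21 + K)
447*294 + P(q(-1), -16) = 447*294 + (12 - 16)/(21 + (64 + 8*(-1))) = 131418 - 4/(21 + (64 - 8)) = 131418 - 4/(21 + 56) = 131418 - 4/77 = 10119182/77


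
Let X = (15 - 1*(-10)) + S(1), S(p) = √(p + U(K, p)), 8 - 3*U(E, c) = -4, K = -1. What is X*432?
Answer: 10800 + 432*√5 ≈ 11766.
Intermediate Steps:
U(E, c) = 4 (U(E, c) = 8/3 - ⅓*(-4) = 8/3 + 4/3 = 4)
S(p) = √(4 + p) (S(p) = √(p + 4) = √(4 + p))
X = 25 + √5 (X = (15 - 1*(-10)) + √(4 + 1) = (15 + 10) + √5 = 25 + √5 ≈ 27.236)
X*432 = (25 + √5)*432 = 10800 + 432*√5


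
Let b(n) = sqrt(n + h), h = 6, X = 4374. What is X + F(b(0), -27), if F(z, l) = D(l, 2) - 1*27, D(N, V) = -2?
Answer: 4345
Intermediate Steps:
b(n) = sqrt(6 + n) (b(n) = sqrt(n + 6) = sqrt(6 + n))
F(z, l) = -29 (F(z, l) = -2 - 1*27 = -2 - 27 = -29)
X + F(b(0), -27) = 4374 - 29 = 4345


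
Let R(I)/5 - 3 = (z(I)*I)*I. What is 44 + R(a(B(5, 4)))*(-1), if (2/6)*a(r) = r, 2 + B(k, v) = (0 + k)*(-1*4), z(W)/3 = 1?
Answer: -65311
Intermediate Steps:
z(W) = 3 (z(W) = 3*1 = 3)
B(k, v) = -2 - 4*k (B(k, v) = -2 + (0 + k)*(-1*4) = -2 + k*(-4) = -2 - 4*k)
a(r) = 3*r
R(I) = 15 + 15*I² (R(I) = 15 + 5*((3*I)*I) = 15 + 5*(3*I²) = 15 + 15*I²)
44 + R(a(B(5, 4)))*(-1) = 44 + (15 + 15*(3*(-2 - 4*5))²)*(-1) = 44 + (15 + 15*(3*(-2 - 20))²)*(-1) = 44 + (15 + 15*(3*(-22))²)*(-1) = 44 + (15 + 15*(-66)²)*(-1) = 44 + (15 + 15*4356)*(-1) = 44 + (15 + 65340)*(-1) = 44 + 65355*(-1) = 44 - 65355 = -65311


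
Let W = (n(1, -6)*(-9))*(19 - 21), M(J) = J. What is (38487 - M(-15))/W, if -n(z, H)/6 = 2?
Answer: -713/4 ≈ -178.25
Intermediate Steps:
n(z, H) = -12 (n(z, H) = -6*2 = -12)
W = -216 (W = (-12*(-9))*(19 - 21) = 108*(-2) = -216)
(38487 - M(-15))/W = (38487 - 1*(-15))/(-216) = (38487 + 15)*(-1/216) = 38502*(-1/216) = -713/4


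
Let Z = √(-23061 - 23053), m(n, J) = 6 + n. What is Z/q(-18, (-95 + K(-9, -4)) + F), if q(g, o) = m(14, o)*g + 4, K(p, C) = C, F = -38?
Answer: -I*√46114/356 ≈ -0.60321*I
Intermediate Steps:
q(g, o) = 4 + 20*g (q(g, o) = (6 + 14)*g + 4 = 20*g + 4 = 4 + 20*g)
Z = I*√46114 (Z = √(-46114) = I*√46114 ≈ 214.74*I)
Z/q(-18, (-95 + K(-9, -4)) + F) = (I*√46114)/(4 + 20*(-18)) = (I*√46114)/(4 - 360) = (I*√46114)/(-356) = (I*√46114)*(-1/356) = -I*√46114/356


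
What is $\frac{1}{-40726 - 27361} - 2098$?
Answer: $- \frac{142846527}{68087} \approx -2098.0$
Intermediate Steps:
$\frac{1}{-40726 - 27361} - 2098 = \frac{1}{-68087} - 2098 = - \frac{1}{68087} - 2098 = - \frac{142846527}{68087}$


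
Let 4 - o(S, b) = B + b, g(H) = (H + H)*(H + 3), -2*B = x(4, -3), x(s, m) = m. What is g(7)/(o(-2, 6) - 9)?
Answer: -56/5 ≈ -11.200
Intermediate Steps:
B = 3/2 (B = -½*(-3) = 3/2 ≈ 1.5000)
g(H) = 2*H*(3 + H) (g(H) = (2*H)*(3 + H) = 2*H*(3 + H))
o(S, b) = 5/2 - b (o(S, b) = 4 - (3/2 + b) = 4 + (-3/2 - b) = 5/2 - b)
g(7)/(o(-2, 6) - 9) = (2*7*(3 + 7))/((5/2 - 1*6) - 9) = (2*7*10)/((5/2 - 6) - 9) = 140/(-7/2 - 9) = 140/(-25/2) = 140*(-2/25) = -56/5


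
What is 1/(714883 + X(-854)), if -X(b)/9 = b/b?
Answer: 1/714874 ≈ 1.3988e-6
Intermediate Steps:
X(b) = -9 (X(b) = -9*b/b = -9*1 = -9)
1/(714883 + X(-854)) = 1/(714883 - 9) = 1/714874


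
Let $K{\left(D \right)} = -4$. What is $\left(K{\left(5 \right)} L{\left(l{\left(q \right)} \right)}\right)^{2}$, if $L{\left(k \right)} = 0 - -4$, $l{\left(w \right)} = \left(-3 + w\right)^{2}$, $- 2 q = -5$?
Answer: $256$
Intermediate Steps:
$q = \frac{5}{2}$ ($q = \left(- \frac{1}{2}\right) \left(-5\right) = \frac{5}{2} \approx 2.5$)
$L{\left(k \right)} = 4$ ($L{\left(k \right)} = 0 + 4 = 4$)
$\left(K{\left(5 \right)} L{\left(l{\left(q \right)} \right)}\right)^{2} = \left(\left(-4\right) 4\right)^{2} = \left(-16\right)^{2} = 256$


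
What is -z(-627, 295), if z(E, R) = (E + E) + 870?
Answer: 384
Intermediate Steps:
z(E, R) = 870 + 2*E (z(E, R) = 2*E + 870 = 870 + 2*E)
-z(-627, 295) = -(870 + 2*(-627)) = -(870 - 1254) = -1*(-384) = 384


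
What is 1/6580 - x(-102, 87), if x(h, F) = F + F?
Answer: -1144919/6580 ≈ -174.00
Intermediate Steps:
x(h, F) = 2*F
1/6580 - x(-102, 87) = 1/6580 - 2*87 = 1/6580 - 1*174 = 1/6580 - 174 = -1144919/6580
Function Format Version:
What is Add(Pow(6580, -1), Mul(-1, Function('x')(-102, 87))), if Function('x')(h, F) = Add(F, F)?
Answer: Rational(-1144919, 6580) ≈ -174.00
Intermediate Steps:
Function('x')(h, F) = Mul(2, F)
Add(Pow(6580, -1), Mul(-1, Function('x')(-102, 87))) = Add(Pow(6580, -1), Mul(-1, Mul(2, 87))) = Add(Rational(1, 6580), Mul(-1, 174)) = Add(Rational(1, 6580), -174) = Rational(-1144919, 6580)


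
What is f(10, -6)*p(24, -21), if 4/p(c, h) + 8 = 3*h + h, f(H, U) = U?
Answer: 6/23 ≈ 0.26087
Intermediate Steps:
p(c, h) = 4/(-8 + 4*h) (p(c, h) = 4/(-8 + (3*h + h)) = 4/(-8 + 4*h))
f(10, -6)*p(24, -21) = -6/(-2 - 21) = -6/(-23) = -6*(-1/23) = 6/23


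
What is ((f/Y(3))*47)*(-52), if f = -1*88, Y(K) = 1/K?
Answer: 645216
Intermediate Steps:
Y(K) = 1/K
f = -88
((f/Y(3))*47)*(-52) = (-88/(1/3)*47)*(-52) = (-88/⅓*47)*(-52) = (-88*3*47)*(-52) = -264*47*(-52) = -12408*(-52) = 645216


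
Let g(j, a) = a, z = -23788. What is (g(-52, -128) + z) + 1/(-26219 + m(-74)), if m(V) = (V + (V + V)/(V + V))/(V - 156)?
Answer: -144220583282/6030297 ≈ -23916.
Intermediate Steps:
m(V) = (1 + V)/(-156 + V) (m(V) = (V + (2*V)/((2*V)))/(-156 + V) = (V + (2*V)*(1/(2*V)))/(-156 + V) = (V + 1)/(-156 + V) = (1 + V)/(-156 + V))
(g(-52, -128) + z) + 1/(-26219 + m(-74)) = (-128 - 23788) + 1/(-26219 + (1 - 74)/(-156 - 74)) = -23916 + 1/(-26219 - 73/(-230)) = -23916 + 1/(-26219 - 1/230*(-73)) = -23916 + 1/(-26219 + 73/230) = -23916 + 1/(-6030297/230) = -23916 - 230/6030297 = -144220583282/6030297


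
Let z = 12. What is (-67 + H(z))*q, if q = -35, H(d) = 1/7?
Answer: 2340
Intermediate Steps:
H(d) = ⅐
(-67 + H(z))*q = (-67 + ⅐)*(-35) = -468/7*(-35) = 2340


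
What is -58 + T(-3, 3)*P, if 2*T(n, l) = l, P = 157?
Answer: 355/2 ≈ 177.50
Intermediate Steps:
T(n, l) = l/2
-58 + T(-3, 3)*P = -58 + ((½)*3)*157 = -58 + (3/2)*157 = -58 + 471/2 = 355/2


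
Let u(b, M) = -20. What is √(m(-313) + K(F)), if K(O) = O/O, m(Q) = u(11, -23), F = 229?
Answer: I*√19 ≈ 4.3589*I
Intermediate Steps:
m(Q) = -20
K(O) = 1
√(m(-313) + K(F)) = √(-20 + 1) = √(-19) = I*√19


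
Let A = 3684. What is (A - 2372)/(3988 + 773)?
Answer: 1312/4761 ≈ 0.27557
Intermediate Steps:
(A - 2372)/(3988 + 773) = (3684 - 2372)/(3988 + 773) = 1312/4761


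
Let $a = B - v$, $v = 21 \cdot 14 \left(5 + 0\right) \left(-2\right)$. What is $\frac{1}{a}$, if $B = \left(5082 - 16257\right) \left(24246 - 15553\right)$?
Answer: $- \frac{1}{97141335} \approx -1.0294 \cdot 10^{-8}$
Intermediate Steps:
$v = -2940$ ($v = 294 \cdot 5 \left(-2\right) = 294 \left(-10\right) = -2940$)
$B = -97144275$ ($B = \left(-11175\right) 8693 = -97144275$)
$a = -97141335$ ($a = -97144275 - -2940 = -97144275 + 2940 = -97141335$)
$\frac{1}{a} = \frac{1}{-97141335} = - \frac{1}{97141335}$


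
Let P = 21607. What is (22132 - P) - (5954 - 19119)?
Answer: 13690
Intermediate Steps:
(22132 - P) - (5954 - 19119) = (22132 - 1*21607) - (5954 - 19119) = (22132 - 21607) - 1*(-13165) = 525 + 13165 = 13690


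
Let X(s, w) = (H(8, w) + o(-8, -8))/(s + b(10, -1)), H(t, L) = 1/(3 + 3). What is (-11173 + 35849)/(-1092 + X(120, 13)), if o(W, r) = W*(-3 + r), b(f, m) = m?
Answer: -17618664/779159 ≈ -22.612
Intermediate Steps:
H(t, L) = ⅙ (H(t, L) = 1/6 = ⅙)
X(s, w) = 529/(6*(-1 + s)) (X(s, w) = (⅙ - 8*(-3 - 8))/(s - 1) = (⅙ - 8*(-11))/(-1 + s) = (⅙ + 88)/(-1 + s) = 529/(6*(-1 + s)))
(-11173 + 35849)/(-1092 + X(120, 13)) = (-11173 + 35849)/(-1092 + 529/(6*(-1 + 120))) = 24676/(-1092 + (529/6)/119) = 24676/(-1092 + (529/6)*(1/119)) = 24676/(-1092 + 529/714) = 24676/(-779159/714) = 24676*(-714/779159) = -17618664/779159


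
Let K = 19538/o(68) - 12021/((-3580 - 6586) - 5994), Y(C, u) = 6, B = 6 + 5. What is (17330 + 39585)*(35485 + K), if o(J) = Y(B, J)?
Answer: 21379731623849/9696 ≈ 2.2050e+9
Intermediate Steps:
B = 11
o(J) = 6
K = 157903103/48480 (K = 19538/6 - 12021/((-3580 - 6586) - 5994) = 19538*(⅙) - 12021/(-10166 - 5994) = 9769/3 - 12021/(-16160) = 9769/3 - 12021*(-1/16160) = 9769/3 + 12021/16160 = 157903103/48480 ≈ 3257.1)
(17330 + 39585)*(35485 + K) = (17330 + 39585)*(35485 + 157903103/48480) = 56915*(1878215903/48480) = 21379731623849/9696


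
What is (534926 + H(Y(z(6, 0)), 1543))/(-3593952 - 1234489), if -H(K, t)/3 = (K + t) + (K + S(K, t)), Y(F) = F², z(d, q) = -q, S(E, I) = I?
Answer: -525668/4828441 ≈ -0.10887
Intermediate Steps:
H(K, t) = -6*K - 6*t (H(K, t) = -3*((K + t) + (K + t)) = -3*(2*K + 2*t) = -6*K - 6*t)
(534926 + H(Y(z(6, 0)), 1543))/(-3593952 - 1234489) = (534926 + (-6*(-1*0)² - 6*1543))/(-3593952 - 1234489) = (534926 + (-6*0² - 9258))/(-4828441) = (534926 + (-6*0 - 9258))*(-1/4828441) = (534926 + (0 - 9258))*(-1/4828441) = (534926 - 9258)*(-1/4828441) = 525668*(-1/4828441) = -525668/4828441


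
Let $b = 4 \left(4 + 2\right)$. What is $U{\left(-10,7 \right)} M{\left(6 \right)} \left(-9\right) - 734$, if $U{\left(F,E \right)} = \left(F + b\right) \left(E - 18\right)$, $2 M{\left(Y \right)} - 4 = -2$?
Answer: $652$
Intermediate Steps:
$b = 24$ ($b = 4 \cdot 6 = 24$)
$M{\left(Y \right)} = 1$ ($M{\left(Y \right)} = 2 + \frac{1}{2} \left(-2\right) = 2 - 1 = 1$)
$U{\left(F,E \right)} = \left(-18 + E\right) \left(24 + F\right)$ ($U{\left(F,E \right)} = \left(F + 24\right) \left(E - 18\right) = \left(24 + F\right) \left(-18 + E\right) = \left(-18 + E\right) \left(24 + F\right)$)
$U{\left(-10,7 \right)} M{\left(6 \right)} \left(-9\right) - 734 = \left(-432 - -180 + 24 \cdot 7 + 7 \left(-10\right)\right) 1 \left(-9\right) - 734 = \left(-432 + 180 + 168 - 70\right) \left(-9\right) - 734 = \left(-154\right) \left(-9\right) - 734 = 1386 - 734 = 652$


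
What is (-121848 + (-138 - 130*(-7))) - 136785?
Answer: -257861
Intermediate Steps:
(-121848 + (-138 - 130*(-7))) - 136785 = (-121848 + (-138 + 910)) - 136785 = (-121848 + 772) - 136785 = -121076 - 136785 = -257861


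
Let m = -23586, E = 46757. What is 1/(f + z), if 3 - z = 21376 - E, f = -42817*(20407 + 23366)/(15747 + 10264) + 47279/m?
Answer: -613495446/28633815740831 ≈ -2.1426e-5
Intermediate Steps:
f = -44206784142095/613495446 (f = -42817*(20407 + 23366)/(15747 + 10264) + 47279/(-23586) = -42817/(26011/43773) + 47279*(-1/23586) = -42817/(26011*(1/43773)) - 47279/23586 = -42817/26011/43773 - 47279/23586 = -42817*43773/26011 - 47279/23586 = -1874228541/26011 - 47279/23586 = -44206784142095/613495446 ≈ -72057.)
z = 25384 (z = 3 - (21376 - 1*46757) = 3 - (21376 - 46757) = 3 - 1*(-25381) = 3 + 25381 = 25384)
1/(f + z) = 1/(-44206784142095/613495446 + 25384) = 1/(-28633815740831/613495446) = -613495446/28633815740831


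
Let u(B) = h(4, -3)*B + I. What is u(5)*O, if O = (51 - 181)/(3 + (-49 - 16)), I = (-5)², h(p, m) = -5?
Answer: 0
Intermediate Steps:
I = 25
O = 65/31 (O = -130/(3 - 65) = -130/(-62) = -130*(-1/62) = 65/31 ≈ 2.0968)
u(B) = 25 - 5*B (u(B) = -5*B + 25 = 25 - 5*B)
u(5)*O = (25 - 5*5)*(65/31) = (25 - 25)*(65/31) = 0*(65/31) = 0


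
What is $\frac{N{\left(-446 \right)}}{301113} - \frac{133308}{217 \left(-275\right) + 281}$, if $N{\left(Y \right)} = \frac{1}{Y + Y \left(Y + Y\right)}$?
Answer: $\frac{2658563457360623}{1184495439027582} \approx 2.2445$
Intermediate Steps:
$N{\left(Y \right)} = \frac{1}{Y + 2 Y^{2}}$ ($N{\left(Y \right)} = \frac{1}{Y + Y 2 Y} = \frac{1}{Y + 2 Y^{2}}$)
$\frac{N{\left(-446 \right)}}{301113} - \frac{133308}{217 \left(-275\right) + 281} = \frac{\frac{1}{-446} \frac{1}{1 + 2 \left(-446\right)}}{301113} - \frac{133308}{217 \left(-275\right) + 281} = - \frac{1}{446 \left(1 - 892\right)} \frac{1}{301113} - \frac{133308}{-59675 + 281} = - \frac{1}{446 \left(-891\right)} \frac{1}{301113} - \frac{133308}{-59394} = \left(- \frac{1}{446}\right) \left(- \frac{1}{891}\right) \frac{1}{301113} - - \frac{22218}{9899} = \frac{1}{397386} \cdot \frac{1}{301113} + \frac{22218}{9899} = \frac{1}{119658090618} + \frac{22218}{9899} = \frac{2658563457360623}{1184495439027582}$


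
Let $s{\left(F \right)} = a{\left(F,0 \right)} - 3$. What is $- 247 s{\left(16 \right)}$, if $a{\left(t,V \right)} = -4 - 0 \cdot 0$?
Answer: $1729$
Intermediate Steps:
$a{\left(t,V \right)} = -4$ ($a{\left(t,V \right)} = -4 - 0 = -4 + 0 = -4$)
$s{\left(F \right)} = -7$ ($s{\left(F \right)} = -4 - 3 = -7$)
$- 247 s{\left(16 \right)} = \left(-247\right) \left(-7\right) = 1729$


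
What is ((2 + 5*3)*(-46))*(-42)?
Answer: 32844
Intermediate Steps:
((2 + 5*3)*(-46))*(-42) = ((2 + 15)*(-46))*(-42) = (17*(-46))*(-42) = -782*(-42) = 32844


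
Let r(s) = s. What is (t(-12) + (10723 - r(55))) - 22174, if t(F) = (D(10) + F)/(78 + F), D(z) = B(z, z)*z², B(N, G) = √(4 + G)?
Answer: -126568/11 + 50*√14/33 ≈ -11501.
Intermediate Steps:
D(z) = z²*√(4 + z) (D(z) = √(4 + z)*z² = z²*√(4 + z))
t(F) = (F + 100*√14)/(78 + F) (t(F) = (10²*√(4 + 10) + F)/(78 + F) = (100*√14 + F)/(78 + F) = (F + 100*√14)/(78 + F))
(t(-12) + (10723 - r(55))) - 22174 = ((-12 + 100*√14)/(78 - 12) + (10723 - 1*55)) - 22174 = ((-12 + 100*√14)/66 + (10723 - 55)) - 22174 = ((-12 + 100*√14)/66 + 10668) - 22174 = ((-2/11 + 50*√14/33) + 10668) - 22174 = (117346/11 + 50*√14/33) - 22174 = -126568/11 + 50*√14/33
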